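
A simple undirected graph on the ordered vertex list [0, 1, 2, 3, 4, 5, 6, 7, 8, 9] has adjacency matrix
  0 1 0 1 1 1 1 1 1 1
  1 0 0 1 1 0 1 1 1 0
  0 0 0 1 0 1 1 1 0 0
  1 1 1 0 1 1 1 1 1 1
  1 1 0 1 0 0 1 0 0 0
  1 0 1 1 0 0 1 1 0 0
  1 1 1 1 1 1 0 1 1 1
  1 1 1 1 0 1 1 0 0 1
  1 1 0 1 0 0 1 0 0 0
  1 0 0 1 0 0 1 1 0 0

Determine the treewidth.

A width-4 tree decomposition is:
Bags: B1 = {0, 1, 3, 4, 6}  B2 = {0, 1, 3, 6, 7}  B3 = {0, 3, 5, 6, 7}  B4 = {0, 3, 6, 7, 9}  B5 = {0, 1, 3, 6, 8}  B6 = {2, 3, 5, 6, 7}
Tree: B1–B2, B2–B3, B3–B4, B2–B5, B3–B6
The largest bag has 5 vertices, giving width 4; this decomposition certifies tw(G) ≤ 4. Conversely, {0, 1, 3, 6, 8} is a clique of size 5, and the vertices of any clique must share a bag in every tree decomposition; so some bag has ≥ 5 vertices and tw(G) ≥ 4. Combining the bounds, tw(G) = 4.

4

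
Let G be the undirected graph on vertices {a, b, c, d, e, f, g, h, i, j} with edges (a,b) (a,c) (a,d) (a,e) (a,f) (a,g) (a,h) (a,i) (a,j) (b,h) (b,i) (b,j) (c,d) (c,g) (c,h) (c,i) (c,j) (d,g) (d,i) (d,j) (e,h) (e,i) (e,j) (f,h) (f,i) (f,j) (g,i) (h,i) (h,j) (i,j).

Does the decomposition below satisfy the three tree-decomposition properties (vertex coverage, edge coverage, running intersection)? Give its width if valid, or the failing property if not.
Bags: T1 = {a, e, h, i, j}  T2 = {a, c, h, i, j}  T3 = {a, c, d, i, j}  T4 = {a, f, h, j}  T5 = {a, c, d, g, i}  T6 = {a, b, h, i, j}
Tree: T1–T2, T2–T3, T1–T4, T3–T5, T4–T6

A tree decomposition must satisfy three properties: every vertex lies in some bag; for every edge, both endpoints lie together in some bag; and for every vertex, the bags containing it form a connected subtree. Here edge (i,f) lies in no bag, so the decomposition is invalid.

No — edge (i,f) lies in no bag.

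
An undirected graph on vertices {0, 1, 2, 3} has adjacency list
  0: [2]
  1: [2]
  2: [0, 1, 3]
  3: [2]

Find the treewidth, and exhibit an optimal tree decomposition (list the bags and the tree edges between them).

Each bag holds 2 vertices, so the decomposition has width 1, which upper-bounds the treewidth. Any graph with an edge has treewidth ≥ 1, and G has the edge 2–0. Combining the bounds, tw(G) = 1.

Treewidth 1.
One optimal decomposition is:
Bags: B1 = {0, 2}  B2 = {2, 3}  B3 = {1, 2}
Tree: B1–B2, B1–B3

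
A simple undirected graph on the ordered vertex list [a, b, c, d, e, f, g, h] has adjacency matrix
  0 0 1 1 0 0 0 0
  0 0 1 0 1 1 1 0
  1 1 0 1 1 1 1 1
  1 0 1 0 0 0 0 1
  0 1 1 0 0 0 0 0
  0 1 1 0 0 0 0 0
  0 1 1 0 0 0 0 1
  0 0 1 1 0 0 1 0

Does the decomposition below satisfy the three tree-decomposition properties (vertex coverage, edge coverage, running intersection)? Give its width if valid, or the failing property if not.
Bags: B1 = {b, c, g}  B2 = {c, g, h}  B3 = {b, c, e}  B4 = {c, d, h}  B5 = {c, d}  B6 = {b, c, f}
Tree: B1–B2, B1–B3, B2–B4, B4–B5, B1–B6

No — vertex a appears in no bag.

A tree decomposition must satisfy three properties: every vertex lies in some bag; for every edge, both endpoints lie together in some bag; and for every vertex, the bags containing it form a connected subtree. Here vertex a appears in no bag, so the decomposition is invalid.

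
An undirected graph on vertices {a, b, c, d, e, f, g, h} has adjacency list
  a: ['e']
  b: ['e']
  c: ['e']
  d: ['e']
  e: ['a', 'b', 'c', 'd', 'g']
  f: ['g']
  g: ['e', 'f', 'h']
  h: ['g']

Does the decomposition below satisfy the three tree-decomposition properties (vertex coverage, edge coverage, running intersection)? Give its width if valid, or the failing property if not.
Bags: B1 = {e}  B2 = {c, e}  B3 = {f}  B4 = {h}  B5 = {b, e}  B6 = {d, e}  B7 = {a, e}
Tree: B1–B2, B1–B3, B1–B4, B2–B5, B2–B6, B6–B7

A tree decomposition must satisfy three properties: every vertex lies in some bag; for every edge, both endpoints lie together in some bag; and for every vertex, the bags containing it form a connected subtree. Here vertex g appears in no bag, so the decomposition is invalid.

No — vertex g appears in no bag.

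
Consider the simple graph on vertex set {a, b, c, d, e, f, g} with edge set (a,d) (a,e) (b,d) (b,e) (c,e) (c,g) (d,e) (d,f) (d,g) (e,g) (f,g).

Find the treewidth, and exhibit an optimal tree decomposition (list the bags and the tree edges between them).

Treewidth 2.
One optimal decomposition is:
Bags: B1 = {d, e, g}  B2 = {c, e, g}  B3 = {a, d, e}  B4 = {b, d, e}  B5 = {d, f, g}
Tree: B1–B2, B1–B3, B3–B4, B1–B5

The largest bag has 3 vertices, giving width 2; this decomposition certifies tw(G) ≤ 2. Conversely, {d, e, g} is a clique of size 3, and the vertices of any clique must share a bag in every tree decomposition; so some bag has ≥ 3 vertices and tw(G) ≥ 2. Therefore the treewidth is 2.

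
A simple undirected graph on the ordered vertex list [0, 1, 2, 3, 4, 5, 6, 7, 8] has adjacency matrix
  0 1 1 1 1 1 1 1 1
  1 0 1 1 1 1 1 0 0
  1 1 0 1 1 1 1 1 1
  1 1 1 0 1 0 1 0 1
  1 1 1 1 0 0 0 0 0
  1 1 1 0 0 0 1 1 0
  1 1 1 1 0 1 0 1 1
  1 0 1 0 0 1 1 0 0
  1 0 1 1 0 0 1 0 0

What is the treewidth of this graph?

4

A width-4 tree decomposition is:
Bags: B1 = {0, 1, 2, 5, 6}  B2 = {0, 1, 2, 3, 6}  B3 = {0, 1, 2, 3, 4}  B4 = {0, 2, 3, 6, 8}  B5 = {0, 2, 5, 6, 7}
Tree: B1–B2, B2–B3, B2–B4, B1–B5
Every bag has size at most 5, so the width is 5 − 1 = 4 and tw(G) ≤ 4. Conversely, {0, 1, 2, 3, 4} is a clique of size 5, and the vertices of any clique must share a bag in every tree decomposition; so some bag has ≥ 5 vertices and tw(G) ≥ 4. Hence tw(G) = 4 exactly.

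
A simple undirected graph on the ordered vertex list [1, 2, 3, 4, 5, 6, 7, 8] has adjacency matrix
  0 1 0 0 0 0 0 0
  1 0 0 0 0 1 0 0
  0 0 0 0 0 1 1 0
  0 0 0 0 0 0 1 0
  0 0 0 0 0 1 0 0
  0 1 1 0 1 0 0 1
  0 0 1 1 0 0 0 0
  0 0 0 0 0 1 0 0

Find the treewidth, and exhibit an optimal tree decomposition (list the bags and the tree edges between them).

Treewidth 1.
Bags: B1 = {2, 6}  B2 = {3, 6}  B3 = {6, 8}  B4 = {1, 2}  B5 = {3, 7}  B6 = {4, 7}  B7 = {5, 6}
Tree: B1–B2, B1–B3, B1–B4, B2–B5, B5–B6, B1–B7

Each bag holds 2 vertices, so the decomposition has width 1, which upper-bounds the treewidth. G has an edge, so its treewidth is at least 1. Combining the bounds, tw(G) = 1.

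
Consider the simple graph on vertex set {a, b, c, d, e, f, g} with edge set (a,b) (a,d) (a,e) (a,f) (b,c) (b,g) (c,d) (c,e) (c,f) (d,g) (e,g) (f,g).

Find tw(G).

A width-3 tree decomposition is:
Bags: B1 = {a, c, f, g}  B2 = {a, c, d, g}  B3 = {a, c, e, g}  B4 = {a, b, c, g}
Tree: B1–B2, B2–B3, B3–B4
The largest bag has 4 vertices, giving width 3; this decomposition certifies tw(G) ≤ 3. For the lower bound: the 4 vertex sets {c,f}, {d,g}, {a}, {e} are disjoint, each induces a connected subgraph, and every pair is joined by at least one edge of G. Contracting each set to a single vertex therefore yields K_{4} as a minor, and since treewidth is minor-monotone, tw(G) ≥ tw(K_{4}) = 3. The upper and lower bounds meet at 3, so that is the treewidth.

3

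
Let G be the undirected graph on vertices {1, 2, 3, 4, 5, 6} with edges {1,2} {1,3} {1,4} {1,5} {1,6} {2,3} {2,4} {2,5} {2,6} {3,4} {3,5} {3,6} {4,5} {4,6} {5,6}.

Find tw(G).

5

A width-5 tree decomposition is:
Bags: B1 = {1, 2, 3, 4, 5, 6}
Tree: (single bag)
A single bag containing all 6 vertices is trivially a valid decomposition of width 5. On the other hand G contains the 6-clique {1, 2, 3, 4, 5, 6}. A clique must lie in a single bag of any decomposition, so no decomposition can have width below 5. The upper and lower bounds meet at 5, so that is the treewidth.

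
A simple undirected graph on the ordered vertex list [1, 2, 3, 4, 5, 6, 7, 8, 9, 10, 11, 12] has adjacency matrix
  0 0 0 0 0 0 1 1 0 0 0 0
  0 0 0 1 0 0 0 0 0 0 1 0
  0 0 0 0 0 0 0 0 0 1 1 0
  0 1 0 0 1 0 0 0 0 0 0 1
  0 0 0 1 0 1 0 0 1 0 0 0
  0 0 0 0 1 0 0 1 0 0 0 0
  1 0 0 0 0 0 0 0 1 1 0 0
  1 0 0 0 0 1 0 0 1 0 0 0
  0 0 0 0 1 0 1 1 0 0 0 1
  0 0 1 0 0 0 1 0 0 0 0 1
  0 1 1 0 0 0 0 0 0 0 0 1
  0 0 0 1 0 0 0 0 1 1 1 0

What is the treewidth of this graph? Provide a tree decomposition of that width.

Every bag has size at most 4, so the width is 4 − 1 = 3 and tw(G) ≤ 3. For the lower bound: the 4 vertex sets {2,3,11}, {10}, {12}, {4,5,7,9} are disjoint, each induces a connected subgraph, and every pair is joined by at least one edge of G. Contracting each set to a single vertex therefore yields K_{4} as a minor, and since treewidth is minor-monotone, tw(G) ≥ tw(K_{4}) = 3. Therefore the treewidth is 3.

Treewidth 3.
Bags: B1 = {2, 3, 10, 11}  B2 = {2, 10, 11, 12}  B3 = {2, 4, 10, 12}  B4 = {4, 7, 10, 12}  B5 = {4, 7, 9, 12}  B6 = {4, 5, 7, 9}  B7 = {1, 5, 7, 9}  B8 = {1, 5, 8, 9}  B9 = {1, 5, 6, 8}
Tree: B1–B2, B2–B3, B3–B4, B4–B5, B5–B6, B6–B7, B7–B8, B8–B9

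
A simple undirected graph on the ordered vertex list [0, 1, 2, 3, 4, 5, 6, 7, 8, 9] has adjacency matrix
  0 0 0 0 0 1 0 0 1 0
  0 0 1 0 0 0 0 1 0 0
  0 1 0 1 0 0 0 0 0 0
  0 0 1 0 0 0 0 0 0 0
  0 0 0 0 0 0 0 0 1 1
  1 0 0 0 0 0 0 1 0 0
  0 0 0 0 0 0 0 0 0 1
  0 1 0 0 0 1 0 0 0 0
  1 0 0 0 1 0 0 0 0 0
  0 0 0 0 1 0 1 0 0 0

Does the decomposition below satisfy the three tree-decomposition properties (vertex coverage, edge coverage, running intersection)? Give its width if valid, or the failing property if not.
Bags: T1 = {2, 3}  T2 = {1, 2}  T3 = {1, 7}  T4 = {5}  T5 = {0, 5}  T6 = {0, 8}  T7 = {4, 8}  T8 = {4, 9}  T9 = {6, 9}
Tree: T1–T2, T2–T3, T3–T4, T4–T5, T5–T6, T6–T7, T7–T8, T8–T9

A tree decomposition must satisfy three properties: every vertex lies in some bag; for every edge, both endpoints lie together in some bag; and for every vertex, the bags containing it form a connected subtree. Here edge (7,5) lies in no bag, so the decomposition is invalid.

No — edge (7,5) lies in no bag.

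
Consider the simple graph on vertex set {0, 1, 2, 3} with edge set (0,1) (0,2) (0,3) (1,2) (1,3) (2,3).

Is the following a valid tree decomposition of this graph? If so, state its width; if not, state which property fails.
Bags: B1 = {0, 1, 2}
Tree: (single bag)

A tree decomposition must satisfy three properties: every vertex lies in some bag; for every edge, both endpoints lie together in some bag; and for every vertex, the bags containing it form a connected subtree. Here vertex 3 appears in no bag, so the decomposition is invalid.

No — vertex 3 appears in no bag.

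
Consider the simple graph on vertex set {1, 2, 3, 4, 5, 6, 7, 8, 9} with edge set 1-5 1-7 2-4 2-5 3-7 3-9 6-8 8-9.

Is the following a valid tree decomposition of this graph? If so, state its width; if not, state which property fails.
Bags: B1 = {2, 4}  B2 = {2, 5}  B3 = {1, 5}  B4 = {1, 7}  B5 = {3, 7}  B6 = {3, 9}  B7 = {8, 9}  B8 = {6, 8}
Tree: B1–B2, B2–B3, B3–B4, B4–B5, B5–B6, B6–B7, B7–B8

Yes; width 1.

Checking the three conditions: (i) the bags cover all of {1, 2, 3, 4, 5, 6, 7, 8, 9}; (ii) for each edge, some bag contains both endpoints; (iii) the bags containing any fixed vertex form a subtree. All hold, so the decomposition is valid with width 2 − 1 = 1.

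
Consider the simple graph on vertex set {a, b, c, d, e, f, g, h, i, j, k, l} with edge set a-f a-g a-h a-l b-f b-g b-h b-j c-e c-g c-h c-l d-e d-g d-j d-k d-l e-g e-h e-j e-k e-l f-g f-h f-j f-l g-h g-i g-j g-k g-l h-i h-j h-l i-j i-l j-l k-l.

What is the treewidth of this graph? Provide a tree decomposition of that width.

Treewidth 4.
One such decomposition:
Bags: B1 = {e, g, h, j, l}  B2 = {f, g, h, j, l}  B3 = {g, h, i, j, l}  B4 = {a, f, g, h, l}  B5 = {d, e, g, j, l}  B6 = {d, e, g, k, l}  B7 = {c, e, g, h, l}  B8 = {b, f, g, h, j}
Tree: B1–B2, B2–B3, B2–B4, B1–B5, B5–B6, B1–B7, B2–B8

Each bag holds 5 vertices, so the decomposition has width 4, which upper-bounds the treewidth. For the lower bound, the 5 vertices {d, e, g, j, l} are pairwise adjacent, and any tree decomposition puts a clique entirely inside one bag — forcing width ≥ 4. Therefore the treewidth is 4.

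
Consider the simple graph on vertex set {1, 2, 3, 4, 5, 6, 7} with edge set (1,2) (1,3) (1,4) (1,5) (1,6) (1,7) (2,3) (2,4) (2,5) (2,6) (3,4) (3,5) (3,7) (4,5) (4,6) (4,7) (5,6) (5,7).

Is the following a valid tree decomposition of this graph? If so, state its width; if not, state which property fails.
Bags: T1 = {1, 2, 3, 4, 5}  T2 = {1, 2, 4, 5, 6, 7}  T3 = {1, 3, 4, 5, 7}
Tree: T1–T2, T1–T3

A tree decomposition must satisfy three properties: every vertex lies in some bag; for every edge, both endpoints lie together in some bag; and for every vertex, the bags containing it form a connected subtree. Here bags containing vertex 7 are not connected in the tree, so the decomposition is invalid.

No — bags containing vertex 7 are not connected in the tree.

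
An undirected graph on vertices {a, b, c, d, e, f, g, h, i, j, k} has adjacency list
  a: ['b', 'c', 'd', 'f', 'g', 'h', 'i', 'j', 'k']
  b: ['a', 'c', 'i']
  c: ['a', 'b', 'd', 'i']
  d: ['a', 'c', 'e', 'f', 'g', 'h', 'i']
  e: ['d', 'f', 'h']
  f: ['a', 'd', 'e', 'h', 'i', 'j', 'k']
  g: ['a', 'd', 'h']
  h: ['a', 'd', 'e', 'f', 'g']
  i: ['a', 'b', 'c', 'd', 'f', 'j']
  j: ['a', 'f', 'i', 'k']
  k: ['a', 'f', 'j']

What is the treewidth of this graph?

A width-3 tree decomposition is:
Bags: B1 = {a, d, f, i}  B2 = {a, d, f, h}  B3 = {a, d, g, h}  B4 = {d, e, f, h}  B5 = {a, c, d, i}  B6 = {a, f, i, j}  B7 = {a, b, c, i}  B8 = {a, f, j, k}
Tree: B1–B2, B2–B3, B2–B4, B1–B5, B1–B6, B5–B7, B6–B8
Each bag holds 4 vertices, so the decomposition has width 3, which upper-bounds the treewidth. Conversely, {d, e, f, h} is a clique of size 4, and the vertices of any clique must share a bag in every tree decomposition; so some bag has ≥ 4 vertices and tw(G) ≥ 3. The upper and lower bounds meet at 3, so that is the treewidth.

3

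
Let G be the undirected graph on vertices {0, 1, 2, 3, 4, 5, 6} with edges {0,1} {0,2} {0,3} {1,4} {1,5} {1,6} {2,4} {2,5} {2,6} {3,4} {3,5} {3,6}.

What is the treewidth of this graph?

3

A width-3 tree decomposition is:
Bags: B1 = {1, 2, 3, 6}  B2 = {1, 2, 3, 4}  B3 = {0, 1, 2, 3}  B4 = {1, 2, 3, 5}
Tree: B1–B2, B2–B3, B3–B4
Each bag holds 4 vertices, so the decomposition has width 3, which upper-bounds the treewidth. For the lower bound: the 4 vertex sets {2,6}, {1,4}, {3}, {0} are disjoint, each induces a connected subgraph, and every pair is joined by at least one edge of G. Contracting each set to a single vertex therefore yields K_{4} as a minor, and since treewidth is minor-monotone, tw(G) ≥ tw(K_{4}) = 3. Hence tw(G) = 3 exactly.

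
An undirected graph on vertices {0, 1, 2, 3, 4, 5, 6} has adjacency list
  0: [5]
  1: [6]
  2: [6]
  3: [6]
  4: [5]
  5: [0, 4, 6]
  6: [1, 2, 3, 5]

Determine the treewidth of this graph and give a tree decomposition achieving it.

Treewidth 1.
One such decomposition:
Bags: B1 = {5, 6}  B2 = {3, 6}  B3 = {1, 6}  B4 = {2, 6}  B5 = {4, 5}  B6 = {0, 5}
Tree: B1–B2, B2–B3, B1–B4, B1–B5, B1–B6

The largest bag has 2 vertices, giving width 1; this decomposition certifies tw(G) ≤ 1. G has an edge, so its treewidth is at least 1. Therefore the treewidth is 1.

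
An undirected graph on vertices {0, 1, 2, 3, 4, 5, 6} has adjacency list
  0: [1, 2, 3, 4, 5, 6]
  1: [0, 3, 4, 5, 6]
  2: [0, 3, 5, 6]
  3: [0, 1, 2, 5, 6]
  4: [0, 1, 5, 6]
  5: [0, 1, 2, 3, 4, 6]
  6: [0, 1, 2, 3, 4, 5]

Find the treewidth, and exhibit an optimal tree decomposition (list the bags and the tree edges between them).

Treewidth 4.
Bags: B1 = {0, 1, 3, 5, 6}  B2 = {0, 2, 3, 5, 6}  B3 = {0, 1, 4, 5, 6}
Tree: B1–B2, B1–B3

Each bag holds 5 vertices, so the decomposition has width 4, which upper-bounds the treewidth. Conversely, {0, 1, 3, 5, 6} is a clique of size 5, and the vertices of any clique must share a bag in every tree decomposition; so some bag has ≥ 5 vertices and tw(G) ≥ 4. Therefore the treewidth is 4.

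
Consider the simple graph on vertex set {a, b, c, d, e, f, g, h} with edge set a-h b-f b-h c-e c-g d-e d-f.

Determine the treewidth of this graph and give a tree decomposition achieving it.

Treewidth 1.
Bags: B1 = {c, g}  B2 = {c, e}  B3 = {d, e}  B4 = {d, f}  B5 = {b, f}  B6 = {b, h}  B7 = {a, h}
Tree: B1–B2, B2–B3, B3–B4, B4–B5, B5–B6, B6–B7

Every bag has size at most 2, so the width is 2 − 1 = 1 and tw(G) ≤ 1. Any graph with an edge has treewidth ≥ 1, and G has the edge g–c. The upper and lower bounds meet at 1, so that is the treewidth.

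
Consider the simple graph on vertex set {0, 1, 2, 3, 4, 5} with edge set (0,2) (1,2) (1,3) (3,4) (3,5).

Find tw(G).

A width-1 tree decomposition is:
Bags: B1 = {1, 3}  B2 = {1, 2}  B3 = {0, 2}  B4 = {3, 5}  B5 = {3, 4}
Tree: B1–B2, B2–B3, B1–B4, B4–B5
Every bag has size at most 2, so the width is 2 − 1 = 1 and tw(G) ≤ 1. G has an edge, so its treewidth is at least 1. Combining the bounds, tw(G) = 1.

1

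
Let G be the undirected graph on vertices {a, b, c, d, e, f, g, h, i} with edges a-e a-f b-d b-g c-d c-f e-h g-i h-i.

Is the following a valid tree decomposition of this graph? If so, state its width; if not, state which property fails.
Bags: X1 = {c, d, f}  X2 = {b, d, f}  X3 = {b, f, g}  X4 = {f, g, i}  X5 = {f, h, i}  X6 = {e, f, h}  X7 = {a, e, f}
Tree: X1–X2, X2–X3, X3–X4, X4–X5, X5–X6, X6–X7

Yes; width 2.

Every vertex of G appears in some bag (union = {a, b, c, d, e, f, g, h, i}); every edge is covered by a bag; and for each vertex v the set of bags containing v is connected in the bag tree. The decomposition is therefore valid. The largest bag has 3 vertices, so the width is 2.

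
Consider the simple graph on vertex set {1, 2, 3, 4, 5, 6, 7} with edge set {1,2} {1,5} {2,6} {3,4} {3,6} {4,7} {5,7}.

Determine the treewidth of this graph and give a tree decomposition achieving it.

Treewidth 2.
One optimal decomposition is:
Bags: B1 = {3, 4, 6}  B2 = {4, 6, 7}  B3 = {5, 6, 7}  B4 = {1, 5, 6}  B5 = {1, 2, 6}
Tree: B1–B2, B2–B3, B3–B4, B4–B5

Each bag holds 3 vertices, so the decomposition has width 2, which upper-bounds the treewidth. For the lower bound, G contains the cycle 6–3–4–7–5–1–2–6, so G is not a forest; only forests have treewidth ≤ 1, hence tw(G) ≥ 2. Combining the bounds, tw(G) = 2.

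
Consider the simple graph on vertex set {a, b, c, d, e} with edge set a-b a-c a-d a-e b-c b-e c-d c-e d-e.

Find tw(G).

A width-3 tree decomposition is:
Bags: B1 = {a, c, d, e}  B2 = {a, b, c, e}
Tree: B1–B2
Every bag has size at most 4, so the width is 4 − 1 = 3 and tw(G) ≤ 3. On the other hand G contains the 4-clique {a, c, d, e}. A clique must lie in a single bag of any decomposition, so no decomposition can have width below 3. Hence tw(G) = 3 exactly.

3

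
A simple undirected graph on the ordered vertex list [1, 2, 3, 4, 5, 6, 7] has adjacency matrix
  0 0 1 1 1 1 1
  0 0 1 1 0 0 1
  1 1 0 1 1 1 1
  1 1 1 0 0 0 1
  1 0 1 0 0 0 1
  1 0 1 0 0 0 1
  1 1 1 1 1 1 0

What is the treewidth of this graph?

3

A width-3 tree decomposition is:
Bags: B1 = {1, 3, 5, 7}  B2 = {1, 3, 4, 7}  B3 = {1, 3, 6, 7}  B4 = {2, 3, 4, 7}
Tree: B1–B2, B2–B3, B2–B4
Each bag holds 4 vertices, so the decomposition has width 3, which upper-bounds the treewidth. For the lower bound, the 4 vertices {1, 3, 4, 7} are pairwise adjacent, and any tree decomposition puts a clique entirely inside one bag — forcing width ≥ 3. Combining the bounds, tw(G) = 3.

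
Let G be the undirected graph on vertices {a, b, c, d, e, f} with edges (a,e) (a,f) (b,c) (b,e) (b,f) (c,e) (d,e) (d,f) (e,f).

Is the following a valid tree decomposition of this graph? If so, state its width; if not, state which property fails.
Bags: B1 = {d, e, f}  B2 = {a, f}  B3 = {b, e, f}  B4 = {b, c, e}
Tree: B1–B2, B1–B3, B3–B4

A tree decomposition must satisfy three properties: every vertex lies in some bag; for every edge, both endpoints lie together in some bag; and for every vertex, the bags containing it form a connected subtree. Here edge (e,a) lies in no bag, so the decomposition is invalid.

No — edge (e,a) lies in no bag.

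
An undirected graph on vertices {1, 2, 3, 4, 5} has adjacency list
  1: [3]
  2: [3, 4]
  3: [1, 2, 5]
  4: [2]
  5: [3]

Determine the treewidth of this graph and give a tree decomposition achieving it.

Treewidth 1.
One such decomposition:
Bags: B1 = {3, 5}  B2 = {2, 3}  B3 = {2, 4}  B4 = {1, 3}
Tree: B1–B2, B2–B3, B1–B4

The largest bag has 2 vertices, giving width 1; this decomposition certifies tw(G) ≤ 1. Since G has at least one edge (e.g. 3–5), it is not an edgeless graph, so tw(G) ≥ 1. The upper and lower bounds meet at 1, so that is the treewidth.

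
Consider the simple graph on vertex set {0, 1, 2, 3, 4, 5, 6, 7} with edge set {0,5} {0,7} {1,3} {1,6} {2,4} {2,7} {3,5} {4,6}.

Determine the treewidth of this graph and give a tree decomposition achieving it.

Treewidth 2.
One such decomposition:
Bags: B1 = {1, 3, 6}  B2 = {3, 4, 6}  B3 = {2, 3, 4}  B4 = {2, 3, 7}  B5 = {0, 3, 7}  B6 = {0, 3, 5}
Tree: B1–B2, B2–B3, B3–B4, B4–B5, B5–B6

Each bag holds 3 vertices, so the decomposition has width 2, which upper-bounds the treewidth. Since 3–1–6–4–2–7–0–5–3 is a cycle in G, G is not acyclic. Forests are exactly the graphs of treewidth ≤ 1, so tw(G) ≥ 2. Combining the bounds, tw(G) = 2.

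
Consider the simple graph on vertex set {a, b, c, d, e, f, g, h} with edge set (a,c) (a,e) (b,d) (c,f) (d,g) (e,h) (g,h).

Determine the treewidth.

A width-1 tree decomposition is:
Bags: B1 = {c, f}  B2 = {a, c}  B3 = {a, e}  B4 = {e, h}  B5 = {g, h}  B6 = {d, g}  B7 = {b, d}
Tree: B1–B2, B2–B3, B3–B4, B4–B5, B5–B6, B6–B7
Each bag holds 2 vertices, so the decomposition has width 1, which upper-bounds the treewidth. G has an edge, so its treewidth is at least 1. Hence tw(G) = 1 exactly.

1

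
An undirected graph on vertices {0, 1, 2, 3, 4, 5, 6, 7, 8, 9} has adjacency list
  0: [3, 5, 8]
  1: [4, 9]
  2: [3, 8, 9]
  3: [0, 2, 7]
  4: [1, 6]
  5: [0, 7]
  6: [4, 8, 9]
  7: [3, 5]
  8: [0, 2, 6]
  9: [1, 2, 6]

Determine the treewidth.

A width-2 tree decomposition is:
Bags: B1 = {1, 4, 9}  B2 = {4, 6, 9}  B3 = {2, 6, 9}  B4 = {2, 6, 8}  B5 = {2, 3, 8}  B6 = {0, 3, 8}  B7 = {0, 3, 7}  B8 = {0, 5, 7}
Tree: B1–B2, B2–B3, B3–B4, B4–B5, B5–B6, B6–B7, B7–B8
The largest bag has 3 vertices, giving width 2; this decomposition certifies tw(G) ≤ 2. Since 1–4–6–9–1 is a cycle in G, G is not acyclic. Forests are exactly the graphs of treewidth ≤ 1, so tw(G) ≥ 2. The upper and lower bounds meet at 2, so that is the treewidth.

2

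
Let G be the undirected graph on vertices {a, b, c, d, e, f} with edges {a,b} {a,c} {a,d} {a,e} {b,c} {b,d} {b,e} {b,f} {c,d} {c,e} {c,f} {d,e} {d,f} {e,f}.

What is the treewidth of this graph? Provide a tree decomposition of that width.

Treewidth 4.
One such decomposition:
Bags: B1 = {a, b, c, d, e}  B2 = {b, c, d, e, f}
Tree: B1–B2

The largest bag has 5 vertices, giving width 4; this decomposition certifies tw(G) ≤ 4. For the lower bound, the 5 vertices {b, c, d, e, f} are pairwise adjacent, and any tree decomposition puts a clique entirely inside one bag — forcing width ≥ 4. The upper and lower bounds meet at 4, so that is the treewidth.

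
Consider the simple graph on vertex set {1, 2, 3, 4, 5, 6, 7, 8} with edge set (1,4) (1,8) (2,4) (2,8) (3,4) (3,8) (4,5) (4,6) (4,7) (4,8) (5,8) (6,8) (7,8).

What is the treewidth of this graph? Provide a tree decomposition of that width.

Each bag holds 3 vertices, so the decomposition has width 2, which upper-bounds the treewidth. Conversely, {1, 4, 8} is a clique of size 3, and the vertices of any clique must share a bag in every tree decomposition; so some bag has ≥ 3 vertices and tw(G) ≥ 2. The upper and lower bounds meet at 2, so that is the treewidth.

Treewidth 2.
One such decomposition:
Bags: B1 = {4, 5, 8}  B2 = {2, 4, 8}  B3 = {1, 4, 8}  B4 = {4, 6, 8}  B5 = {4, 7, 8}  B6 = {3, 4, 8}
Tree: B1–B2, B1–B3, B3–B4, B3–B5, B3–B6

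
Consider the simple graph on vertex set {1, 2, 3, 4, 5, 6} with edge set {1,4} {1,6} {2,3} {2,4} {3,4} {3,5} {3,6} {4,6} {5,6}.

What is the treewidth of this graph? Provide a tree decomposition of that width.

Every bag has size at most 3, so the width is 3 − 1 = 2 and tw(G) ≤ 2. Conversely, {1, 4, 6} is a clique of size 3, and the vertices of any clique must share a bag in every tree decomposition; so some bag has ≥ 3 vertices and tw(G) ≥ 2. Therefore the treewidth is 2.

Treewidth 2.
One such decomposition:
Bags: B1 = {3, 5, 6}  B2 = {3, 4, 6}  B3 = {1, 4, 6}  B4 = {2, 3, 4}
Tree: B1–B2, B2–B3, B2–B4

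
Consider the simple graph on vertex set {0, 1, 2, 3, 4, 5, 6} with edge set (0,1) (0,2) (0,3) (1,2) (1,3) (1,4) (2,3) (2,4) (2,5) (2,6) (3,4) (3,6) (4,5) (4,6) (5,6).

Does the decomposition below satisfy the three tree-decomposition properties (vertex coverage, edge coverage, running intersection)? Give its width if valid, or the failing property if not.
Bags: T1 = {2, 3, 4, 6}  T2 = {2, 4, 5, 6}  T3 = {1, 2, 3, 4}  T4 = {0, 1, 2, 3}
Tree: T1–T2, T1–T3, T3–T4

Every vertex of G appears in some bag (union = {0, 1, 2, 3, 4, 5, 6}); every edge is covered by a bag; and for each vertex v the set of bags containing v is connected in the bag tree. The decomposition is therefore valid. The largest bag has 4 vertices, so the width is 3.

Yes; width 3.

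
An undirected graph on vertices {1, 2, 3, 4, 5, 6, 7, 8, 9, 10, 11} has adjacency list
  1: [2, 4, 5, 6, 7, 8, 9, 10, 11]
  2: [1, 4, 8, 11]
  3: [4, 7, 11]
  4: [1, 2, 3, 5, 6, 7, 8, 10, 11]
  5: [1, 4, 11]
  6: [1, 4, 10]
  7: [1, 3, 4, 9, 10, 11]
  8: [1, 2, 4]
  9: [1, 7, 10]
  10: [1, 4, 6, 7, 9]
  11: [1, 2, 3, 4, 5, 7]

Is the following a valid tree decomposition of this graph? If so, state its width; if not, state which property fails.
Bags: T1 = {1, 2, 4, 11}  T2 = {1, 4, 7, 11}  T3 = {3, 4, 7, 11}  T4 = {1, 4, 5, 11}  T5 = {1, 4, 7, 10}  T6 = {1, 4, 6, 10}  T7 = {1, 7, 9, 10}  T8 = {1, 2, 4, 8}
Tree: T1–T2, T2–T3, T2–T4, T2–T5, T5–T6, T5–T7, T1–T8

Yes; width 3.

Every vertex of G appears in some bag (union = {1, 2, 3, 4, 5, 6, 7, 8, 9, 10, 11}); every edge is covered by a bag; and for each vertex v the set of bags containing v is connected in the bag tree. The decomposition is therefore valid. The largest bag has 4 vertices, so the width is 3.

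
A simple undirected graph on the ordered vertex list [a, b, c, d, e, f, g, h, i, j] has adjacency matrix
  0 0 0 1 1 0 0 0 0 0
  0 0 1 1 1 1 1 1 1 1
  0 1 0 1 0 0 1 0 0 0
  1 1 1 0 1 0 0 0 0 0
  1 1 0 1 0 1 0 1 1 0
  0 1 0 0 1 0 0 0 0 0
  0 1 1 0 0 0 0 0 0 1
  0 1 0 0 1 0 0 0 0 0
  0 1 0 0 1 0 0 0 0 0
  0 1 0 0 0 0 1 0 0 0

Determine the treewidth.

2

A width-2 tree decomposition is:
Bags: B1 = {b, c, d}  B2 = {b, d, e}  B3 = {b, e, h}  B4 = {b, e, i}  B5 = {b, e, f}  B6 = {b, c, g}  B7 = {b, g, j}  B8 = {a, d, e}
Tree: B1–B2, B2–B3, B2–B4, B4–B5, B1–B6, B6–B7, B2–B8
The largest bag has 3 vertices, giving width 2; this decomposition certifies tw(G) ≤ 2. Conversely, {a, d, e} is a clique of size 3, and the vertices of any clique must share a bag in every tree decomposition; so some bag has ≥ 3 vertices and tw(G) ≥ 2. Combining the bounds, tw(G) = 2.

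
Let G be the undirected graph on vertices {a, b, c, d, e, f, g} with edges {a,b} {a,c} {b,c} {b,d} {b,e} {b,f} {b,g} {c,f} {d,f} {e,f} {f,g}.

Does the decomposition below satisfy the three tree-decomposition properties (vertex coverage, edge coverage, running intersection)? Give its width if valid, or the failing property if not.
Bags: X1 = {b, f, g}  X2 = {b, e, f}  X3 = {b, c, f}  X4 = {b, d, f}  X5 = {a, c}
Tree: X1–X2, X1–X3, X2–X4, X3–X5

A tree decomposition must satisfy three properties: every vertex lies in some bag; for every edge, both endpoints lie together in some bag; and for every vertex, the bags containing it form a connected subtree. Here edge (b,a) lies in no bag, so the decomposition is invalid.

No — edge (b,a) lies in no bag.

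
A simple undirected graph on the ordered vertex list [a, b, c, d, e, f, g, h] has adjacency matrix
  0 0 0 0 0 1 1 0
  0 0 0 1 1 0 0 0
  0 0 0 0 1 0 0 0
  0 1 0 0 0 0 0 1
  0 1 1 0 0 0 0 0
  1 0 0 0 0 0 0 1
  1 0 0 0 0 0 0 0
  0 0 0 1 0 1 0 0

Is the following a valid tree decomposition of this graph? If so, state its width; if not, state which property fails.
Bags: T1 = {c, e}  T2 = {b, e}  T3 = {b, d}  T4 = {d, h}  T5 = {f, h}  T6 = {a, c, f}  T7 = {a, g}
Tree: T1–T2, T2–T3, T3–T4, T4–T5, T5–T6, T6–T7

A tree decomposition must satisfy three properties: every vertex lies in some bag; for every edge, both endpoints lie together in some bag; and for every vertex, the bags containing it form a connected subtree. Here bags containing vertex c are not connected in the tree, so the decomposition is invalid.

No — bags containing vertex c are not connected in the tree.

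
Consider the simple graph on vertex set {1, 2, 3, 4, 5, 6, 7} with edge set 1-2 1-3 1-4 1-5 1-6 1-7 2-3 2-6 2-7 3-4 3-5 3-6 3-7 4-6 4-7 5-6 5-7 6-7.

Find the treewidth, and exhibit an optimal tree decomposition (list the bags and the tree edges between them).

Treewidth 4.
One optimal decomposition is:
Bags: B1 = {1, 3, 5, 6, 7}  B2 = {1, 3, 4, 6, 7}  B3 = {1, 2, 3, 6, 7}
Tree: B1–B2, B2–B3

Each bag holds 5 vertices, so the decomposition has width 4, which upper-bounds the treewidth. Conversely, {1, 2, 3, 6, 7} is a clique of size 5, and the vertices of any clique must share a bag in every tree decomposition; so some bag has ≥ 5 vertices and tw(G) ≥ 4. Combining the bounds, tw(G) = 4.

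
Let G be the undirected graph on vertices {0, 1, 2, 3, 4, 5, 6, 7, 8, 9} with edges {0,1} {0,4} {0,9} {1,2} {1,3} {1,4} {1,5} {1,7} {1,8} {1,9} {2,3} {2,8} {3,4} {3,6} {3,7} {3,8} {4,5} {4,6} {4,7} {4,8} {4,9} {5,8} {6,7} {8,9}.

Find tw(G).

A width-3 tree decomposition is:
Bags: B1 = {1, 3, 4, 8}  B2 = {1, 3, 4, 7}  B3 = {1, 2, 3, 8}  B4 = {1, 4, 8, 9}  B5 = {1, 4, 5, 8}  B6 = {0, 1, 4, 9}  B7 = {3, 4, 6, 7}
Tree: B1–B2, B1–B3, B1–B4, B1–B5, B4–B6, B2–B7
The largest bag has 4 vertices, giving width 3; this decomposition certifies tw(G) ≤ 3. On the other hand G contains the 4-clique {1, 2, 3, 8}. A clique must lie in a single bag of any decomposition, so no decomposition can have width below 3. The upper and lower bounds meet at 3, so that is the treewidth.

3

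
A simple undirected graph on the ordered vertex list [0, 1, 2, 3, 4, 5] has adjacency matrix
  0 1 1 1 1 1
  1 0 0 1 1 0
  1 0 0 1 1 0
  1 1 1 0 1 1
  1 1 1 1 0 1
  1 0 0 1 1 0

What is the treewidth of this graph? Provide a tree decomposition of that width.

Treewidth 3.
One optimal decomposition is:
Bags: B1 = {0, 3, 4, 5}  B2 = {0, 1, 3, 4}  B3 = {0, 2, 3, 4}
Tree: B1–B2, B2–B3

Every bag has size at most 4, so the width is 4 − 1 = 3 and tw(G) ≤ 3. Conversely, {0, 1, 3, 4} is a clique of size 4, and the vertices of any clique must share a bag in every tree decomposition; so some bag has ≥ 4 vertices and tw(G) ≥ 3. Therefore the treewidth is 3.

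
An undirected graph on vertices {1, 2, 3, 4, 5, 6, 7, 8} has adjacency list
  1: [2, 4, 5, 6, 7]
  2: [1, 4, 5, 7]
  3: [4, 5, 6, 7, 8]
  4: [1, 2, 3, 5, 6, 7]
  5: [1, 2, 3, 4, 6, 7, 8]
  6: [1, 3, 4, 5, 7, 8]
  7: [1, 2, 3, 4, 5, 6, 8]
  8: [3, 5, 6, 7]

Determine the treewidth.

4

A width-4 tree decomposition is:
Bags: B1 = {1, 2, 4, 5, 7}  B2 = {1, 4, 5, 6, 7}  B3 = {3, 4, 5, 6, 7}  B4 = {3, 5, 6, 7, 8}
Tree: B1–B2, B2–B3, B3–B4
Every bag has size at most 5, so the width is 5 − 1 = 4 and tw(G) ≤ 4. For the lower bound, the 5 vertices {3, 5, 6, 7, 8} are pairwise adjacent, and any tree decomposition puts a clique entirely inside one bag — forcing width ≥ 4. Combining the bounds, tw(G) = 4.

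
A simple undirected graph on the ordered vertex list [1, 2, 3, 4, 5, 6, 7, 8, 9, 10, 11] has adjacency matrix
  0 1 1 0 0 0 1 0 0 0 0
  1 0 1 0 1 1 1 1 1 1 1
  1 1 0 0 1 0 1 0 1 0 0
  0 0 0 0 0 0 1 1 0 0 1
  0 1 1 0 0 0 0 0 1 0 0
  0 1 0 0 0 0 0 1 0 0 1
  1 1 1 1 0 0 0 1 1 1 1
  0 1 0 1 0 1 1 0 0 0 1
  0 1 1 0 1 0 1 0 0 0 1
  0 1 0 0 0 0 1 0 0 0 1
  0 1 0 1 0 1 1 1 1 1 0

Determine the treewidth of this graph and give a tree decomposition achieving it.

Every bag has size at most 4, so the width is 4 − 1 = 3 and tw(G) ≤ 3. Conversely, {2, 3, 5, 9} is a clique of size 4, and the vertices of any clique must share a bag in every tree decomposition; so some bag has ≥ 4 vertices and tw(G) ≥ 3. Hence tw(G) = 3 exactly.

Treewidth 3.
One such decomposition:
Bags: B1 = {2, 7, 9, 11}  B2 = {2, 7, 8, 11}  B3 = {2, 6, 8, 11}  B4 = {2, 3, 7, 9}  B5 = {4, 7, 8, 11}  B6 = {2, 3, 5, 9}  B7 = {2, 7, 10, 11}  B8 = {1, 2, 3, 7}
Tree: B1–B2, B2–B3, B1–B4, B2–B5, B4–B6, B1–B7, B4–B8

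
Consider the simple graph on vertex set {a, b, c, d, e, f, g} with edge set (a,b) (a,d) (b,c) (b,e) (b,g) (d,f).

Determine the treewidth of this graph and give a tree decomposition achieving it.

Each bag holds 2 vertices, so the decomposition has width 1, which upper-bounds the treewidth. G has an edge, so its treewidth is at least 1. Hence tw(G) = 1 exactly.

Treewidth 1.
One such decomposition:
Bags: B1 = {b, c}  B2 = {a, b}  B3 = {b, e}  B4 = {a, d}  B5 = {d, f}  B6 = {b, g}
Tree: B1–B2, B2–B3, B2–B4, B4–B5, B2–B6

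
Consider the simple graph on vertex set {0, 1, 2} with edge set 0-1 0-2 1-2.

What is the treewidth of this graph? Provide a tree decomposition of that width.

Treewidth 2.
Bags: B1 = {0, 1, 2}
Tree: (single bag)

With just one bag of size 3, the width is 3 − 1 = 2, so tw(G) ≤ 2. Conversely, {0, 1, 2} is a clique of size 3, and the vertices of any clique must share a bag in every tree decomposition; so some bag has ≥ 3 vertices and tw(G) ≥ 2. The upper and lower bounds meet at 2, so that is the treewidth.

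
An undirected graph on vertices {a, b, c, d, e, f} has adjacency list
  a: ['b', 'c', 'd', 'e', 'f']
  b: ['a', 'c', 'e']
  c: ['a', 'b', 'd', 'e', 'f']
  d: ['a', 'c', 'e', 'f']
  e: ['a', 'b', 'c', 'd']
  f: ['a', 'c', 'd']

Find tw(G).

3

A width-3 tree decomposition is:
Bags: B1 = {a, b, c, e}  B2 = {a, c, d, e}  B3 = {a, c, d, f}
Tree: B1–B2, B2–B3
The largest bag has 4 vertices, giving width 3; this decomposition certifies tw(G) ≤ 3. Conversely, {a, c, d, e} is a clique of size 4, and the vertices of any clique must share a bag in every tree decomposition; so some bag has ≥ 4 vertices and tw(G) ≥ 3. The upper and lower bounds meet at 3, so that is the treewidth.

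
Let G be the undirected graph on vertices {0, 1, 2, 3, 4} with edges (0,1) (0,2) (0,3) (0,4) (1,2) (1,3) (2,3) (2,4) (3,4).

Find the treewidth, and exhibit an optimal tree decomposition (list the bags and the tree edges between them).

Treewidth 3.
One such decomposition:
Bags: B1 = {0, 2, 3, 4}  B2 = {0, 1, 2, 3}
Tree: B1–B2

The largest bag has 4 vertices, giving width 3; this decomposition certifies tw(G) ≤ 3. Conversely, {0, 1, 2, 3} is a clique of size 4, and the vertices of any clique must share a bag in every tree decomposition; so some bag has ≥ 4 vertices and tw(G) ≥ 3. Therefore the treewidth is 3.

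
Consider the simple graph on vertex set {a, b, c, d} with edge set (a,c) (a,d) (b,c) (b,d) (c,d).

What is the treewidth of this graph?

2

A width-2 tree decomposition is:
Bags: B1 = {a, c, d}  B2 = {b, c, d}
Tree: B1–B2
The largest bag has 3 vertices, giving width 2; this decomposition certifies tw(G) ≤ 2. Conversely, {a, c, d} is a clique of size 3, and the vertices of any clique must share a bag in every tree decomposition; so some bag has ≥ 3 vertices and tw(G) ≥ 2. Combining the bounds, tw(G) = 2.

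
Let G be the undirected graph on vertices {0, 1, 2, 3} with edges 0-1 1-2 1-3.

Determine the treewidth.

1

A width-1 tree decomposition is:
Bags: B1 = {1, 2}  B2 = {0, 1}  B3 = {1, 3}
Tree: B1–B2, B2–B3
Every bag has size at most 2, so the width is 2 − 1 = 1 and tw(G) ≤ 1. Since G has at least one edge (e.g. 1–2), it is not an edgeless graph, so tw(G) ≥ 1. Therefore the treewidth is 1.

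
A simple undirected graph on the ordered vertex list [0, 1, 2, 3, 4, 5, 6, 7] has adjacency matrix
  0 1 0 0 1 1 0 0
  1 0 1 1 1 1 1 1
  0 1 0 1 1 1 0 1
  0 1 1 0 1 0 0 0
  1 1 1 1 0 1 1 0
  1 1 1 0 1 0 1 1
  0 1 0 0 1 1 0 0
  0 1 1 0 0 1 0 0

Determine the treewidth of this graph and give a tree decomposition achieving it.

Treewidth 3.
One optimal decomposition is:
Bags: B1 = {1, 2, 4, 5}  B2 = {1, 2, 3, 4}  B3 = {1, 2, 5, 7}  B4 = {1, 4, 5, 6}  B5 = {0, 1, 4, 5}
Tree: B1–B2, B1–B3, B1–B4, B4–B5

Each bag holds 4 vertices, so the decomposition has width 3, which upper-bounds the treewidth. On the other hand G contains the 4-clique {1, 2, 3, 4}. A clique must lie in a single bag of any decomposition, so no decomposition can have width below 3. The upper and lower bounds meet at 3, so that is the treewidth.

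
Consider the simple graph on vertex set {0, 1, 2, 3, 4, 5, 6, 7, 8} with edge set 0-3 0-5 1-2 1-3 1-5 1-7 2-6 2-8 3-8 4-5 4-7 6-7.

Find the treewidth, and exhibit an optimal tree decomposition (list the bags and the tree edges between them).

The largest bag has 4 vertices, giving width 3; this decomposition certifies tw(G) ≤ 3. For the lower bound: the 4 vertex sets {4,6,7}, {2}, {1}, {0,3,5,8} are disjoint, each induces a connected subgraph, and every pair is joined by at least one edge of G. Contracting each set to a single vertex therefore yields K_{4} as a minor, and since treewidth is minor-monotone, tw(G) ≥ tw(K_{4}) = 3. Therefore the treewidth is 3.

Treewidth 3.
One optimal decomposition is:
Bags: B1 = {2, 4, 6, 7}  B2 = {1, 2, 4, 7}  B3 = {1, 2, 4, 5}  B4 = {1, 2, 5, 8}  B5 = {1, 3, 5, 8}  B6 = {0, 3, 5, 8}
Tree: B1–B2, B2–B3, B3–B4, B4–B5, B5–B6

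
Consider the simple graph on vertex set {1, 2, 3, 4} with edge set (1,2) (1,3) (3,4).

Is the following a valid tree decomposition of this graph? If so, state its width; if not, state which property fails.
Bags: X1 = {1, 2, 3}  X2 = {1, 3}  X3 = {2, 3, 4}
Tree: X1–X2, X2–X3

No — bags containing vertex 2 are not connected in the tree.

A tree decomposition must satisfy three properties: every vertex lies in some bag; for every edge, both endpoints lie together in some bag; and for every vertex, the bags containing it form a connected subtree. Here bags containing vertex 2 are not connected in the tree, so the decomposition is invalid.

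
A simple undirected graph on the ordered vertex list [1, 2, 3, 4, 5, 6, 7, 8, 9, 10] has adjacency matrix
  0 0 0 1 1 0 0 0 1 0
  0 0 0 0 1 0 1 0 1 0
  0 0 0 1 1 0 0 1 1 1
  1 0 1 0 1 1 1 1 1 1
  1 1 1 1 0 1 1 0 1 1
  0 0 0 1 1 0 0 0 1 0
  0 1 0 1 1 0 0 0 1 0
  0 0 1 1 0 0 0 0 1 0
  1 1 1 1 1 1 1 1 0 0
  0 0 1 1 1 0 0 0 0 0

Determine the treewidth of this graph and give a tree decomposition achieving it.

Every bag has size at most 4, so the width is 4 − 1 = 3 and tw(G) ≤ 3. Conversely, {2, 5, 7, 9} is a clique of size 4, and the vertices of any clique must share a bag in every tree decomposition; so some bag has ≥ 4 vertices and tw(G) ≥ 3. Combining the bounds, tw(G) = 3.

Treewidth 3.
One such decomposition:
Bags: B1 = {1, 4, 5, 9}  B2 = {4, 5, 6, 9}  B3 = {3, 4, 5, 9}  B4 = {3, 4, 8, 9}  B5 = {4, 5, 7, 9}  B6 = {3, 4, 5, 10}  B7 = {2, 5, 7, 9}
Tree: B1–B2, B1–B3, B3–B4, B2–B5, B3–B6, B5–B7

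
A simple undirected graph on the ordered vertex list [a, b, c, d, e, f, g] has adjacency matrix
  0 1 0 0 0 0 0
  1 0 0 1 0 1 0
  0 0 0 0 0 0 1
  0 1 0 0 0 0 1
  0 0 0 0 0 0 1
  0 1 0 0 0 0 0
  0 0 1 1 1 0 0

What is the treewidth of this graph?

1

A width-1 tree decomposition is:
Bags: B1 = {d, g}  B2 = {b, d}  B3 = {c, g}  B4 = {a, b}  B5 = {b, f}  B6 = {e, g}
Tree: B1–B2, B1–B3, B2–B4, B2–B5, B1–B6
Each bag holds 2 vertices, so the decomposition has width 1, which upper-bounds the treewidth. Since G has at least one edge (e.g. g–d), it is not an edgeless graph, so tw(G) ≥ 1. Therefore the treewidth is 1.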